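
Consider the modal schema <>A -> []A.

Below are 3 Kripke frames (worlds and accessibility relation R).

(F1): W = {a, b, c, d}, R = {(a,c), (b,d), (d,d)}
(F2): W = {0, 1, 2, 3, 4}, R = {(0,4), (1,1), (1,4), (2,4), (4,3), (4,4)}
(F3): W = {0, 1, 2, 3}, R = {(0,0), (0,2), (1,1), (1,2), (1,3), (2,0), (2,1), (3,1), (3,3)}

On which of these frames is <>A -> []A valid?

(F1)

This is the axiom for partial functionality; its first-order frame correspondent is forall x forall y forall z (Rxy & Rxz -> y = z).
(F1): satisfies the condition.
(F2): fails — 1 sees both 1 and 4.
(F3): fails — 0 sees both 0 and 2.
Valid on: (F1).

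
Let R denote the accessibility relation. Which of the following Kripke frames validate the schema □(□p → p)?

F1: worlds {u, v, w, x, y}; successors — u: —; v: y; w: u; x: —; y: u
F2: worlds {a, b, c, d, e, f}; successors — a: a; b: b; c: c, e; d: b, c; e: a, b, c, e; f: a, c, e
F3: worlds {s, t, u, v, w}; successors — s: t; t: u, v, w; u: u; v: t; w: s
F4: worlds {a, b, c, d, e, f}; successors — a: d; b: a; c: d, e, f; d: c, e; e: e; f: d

This is the axiom for shift-reflexivity; its first-order frame correspondent is ∀x ∀y (Rxy → Ryy).
F1: fails — Ryu but not Ruu.
F2: satisfies the condition.
F3: fails — Rtv but not Rvv.
F4: fails — Rcd but not Rdd.
Valid on: F2.

F2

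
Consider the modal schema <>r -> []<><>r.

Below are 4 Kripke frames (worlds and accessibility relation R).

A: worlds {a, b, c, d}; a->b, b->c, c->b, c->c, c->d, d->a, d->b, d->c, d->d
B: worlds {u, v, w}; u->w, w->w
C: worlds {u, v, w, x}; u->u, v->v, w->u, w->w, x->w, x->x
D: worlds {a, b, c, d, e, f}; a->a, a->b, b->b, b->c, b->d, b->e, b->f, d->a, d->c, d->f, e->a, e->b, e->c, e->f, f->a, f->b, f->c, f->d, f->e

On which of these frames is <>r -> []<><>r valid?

This is the axiom for a generalized confluence (Geach) condition; its first-order frame correspondent is forall x forall y forall z ((xRy & xRz) -> exists w (y = w & z R^2 w)).
A: fails — dRa, dRa but no w with a=w and aR²w.
B: holds.
C: fails — wRw, wRu but no t with w=t and uR²t.
D: fails — bRb, bRc but no w with b=w and cR²w.

B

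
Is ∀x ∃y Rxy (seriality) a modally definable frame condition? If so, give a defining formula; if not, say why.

Yes — defined by □p → ◇p

This is a Sahlqvist condition; the D axiom □p → ◇p defines it.
Suppose □p→◇p is valid. At any x set V(p)=W. Then □p at x, so ◇p at x, so x has a successor.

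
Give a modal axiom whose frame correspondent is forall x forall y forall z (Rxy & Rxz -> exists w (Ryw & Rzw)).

◇□p → □◇p

This is convergence; the standard corresponding axiom is .2: ◇□p → □◇p.
Suppose ◇□p→□◇p is valid. Take Rxy, Rxz and set V(p)={w : Ryw}. Then □p at y so ◇□p at x, so □◇p at x, so ◇p at z, giving w with Rzw and Ryw.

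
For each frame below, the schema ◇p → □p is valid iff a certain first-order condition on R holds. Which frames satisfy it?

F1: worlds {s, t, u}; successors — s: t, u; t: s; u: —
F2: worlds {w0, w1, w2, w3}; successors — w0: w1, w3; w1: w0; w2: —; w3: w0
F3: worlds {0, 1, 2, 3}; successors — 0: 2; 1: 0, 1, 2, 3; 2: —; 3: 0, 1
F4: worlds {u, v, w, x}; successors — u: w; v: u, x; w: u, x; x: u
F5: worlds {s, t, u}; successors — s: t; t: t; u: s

This is the axiom for partial functionality; its first-order frame correspondent is ∀x ∀y ∀z (Rxy ∧ Rxz → y = z).
F1: fails — s sees both t and u.
F2: fails — w0 sees both w1 and w3.
F3: fails — 1 sees both 0 and 1.
F4: fails — v sees both u and x.
F5: condition met.
Valid on: F5.

F5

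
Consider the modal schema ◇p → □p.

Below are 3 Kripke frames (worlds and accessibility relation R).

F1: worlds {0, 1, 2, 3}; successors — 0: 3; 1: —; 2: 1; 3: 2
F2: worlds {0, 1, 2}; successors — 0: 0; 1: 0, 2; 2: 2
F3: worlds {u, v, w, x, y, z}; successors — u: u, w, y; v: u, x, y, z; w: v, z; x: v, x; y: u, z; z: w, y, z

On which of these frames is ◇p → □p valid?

Frame correspondent (Sahlqvist): ∀x ∀y ∀z (Rxy ∧ Rxz → y = z) — i.e. partial functionality.
F1: holds.
F2: fails — 1 sees both 0 and 2.
F3: fails — u sees both u and w.
Valid on: F1.

F1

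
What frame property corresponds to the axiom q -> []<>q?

This schema is the B axiom.
Its frame correspondent is symmetry — forall x forall y (Rxy -> Ryx).

symmetry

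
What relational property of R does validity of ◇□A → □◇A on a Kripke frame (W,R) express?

convergence

Suppose ◇□A→□◇A is valid. Take Rxy, Rxz and set V(A)={w : Ryw}. Then □A at y so ◇□A at x, so □◇A at x, so ◇A at z, giving w with Rzw and Ryw.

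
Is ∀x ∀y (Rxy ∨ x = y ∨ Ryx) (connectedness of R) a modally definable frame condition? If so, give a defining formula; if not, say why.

No

Modal frame validity is preserved under disjoint unions.
Take 4 disjoint single-world reflexive frames: each is trivially connected, but their disjoint union has 4 worlds with no edge between distinct components, so it is not connected.
Hence connectedness of R is not modally definable.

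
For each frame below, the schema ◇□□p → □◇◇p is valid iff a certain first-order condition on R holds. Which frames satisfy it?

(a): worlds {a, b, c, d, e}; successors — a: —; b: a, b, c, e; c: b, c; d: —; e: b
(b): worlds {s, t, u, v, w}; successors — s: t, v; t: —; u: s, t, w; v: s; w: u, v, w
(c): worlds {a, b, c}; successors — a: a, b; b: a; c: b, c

(c)

The schema corresponds to a generalized confluence (Geach) condition: ∀x ∀y ∀z ((xRy ∧ xRz) → ∃w (yR²w ∧ zR²w)).
(a): fails — bRa, bRa but no w with aR²w and aR²w.
(b): fails — sRt, sRt but no w* with tR²w* and tR²w*.
(c): condition met.
Valid on: (c).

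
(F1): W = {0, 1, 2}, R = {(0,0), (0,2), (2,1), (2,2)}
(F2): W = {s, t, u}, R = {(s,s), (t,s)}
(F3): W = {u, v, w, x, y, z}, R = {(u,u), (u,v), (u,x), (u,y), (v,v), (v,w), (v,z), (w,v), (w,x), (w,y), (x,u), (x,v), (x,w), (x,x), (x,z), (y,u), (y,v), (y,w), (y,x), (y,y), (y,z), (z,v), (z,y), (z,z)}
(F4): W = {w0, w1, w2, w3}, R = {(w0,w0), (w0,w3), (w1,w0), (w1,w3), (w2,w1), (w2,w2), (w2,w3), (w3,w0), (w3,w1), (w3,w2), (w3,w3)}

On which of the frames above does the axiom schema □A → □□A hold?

(F2)

The schema corresponds to transitivity: ∀x ∀y ∀z (Rxy ∧ Ryz → Rxz).
(F1): fails — R02 and R21 but not R01.
(F2): satisfies the condition.
(F3): fails — Ruv and Rvz but not Ruz.
(F4): fails — Rw1w3 and Rw3w1 but not Rw1w1.
Valid on: (F2).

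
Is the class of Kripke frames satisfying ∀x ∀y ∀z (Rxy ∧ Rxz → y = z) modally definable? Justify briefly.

This is a Sahlqvist condition; the CD axiom ◇r → □r defines it.

Yes, by ◇r → □r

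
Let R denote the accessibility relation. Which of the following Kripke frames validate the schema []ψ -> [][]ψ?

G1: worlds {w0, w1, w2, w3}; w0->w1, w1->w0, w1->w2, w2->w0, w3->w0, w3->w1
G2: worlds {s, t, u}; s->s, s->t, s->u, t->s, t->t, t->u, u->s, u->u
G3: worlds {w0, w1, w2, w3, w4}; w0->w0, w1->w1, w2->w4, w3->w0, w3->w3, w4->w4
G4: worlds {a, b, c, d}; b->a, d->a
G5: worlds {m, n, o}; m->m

This is the axiom for transitivity; its first-order frame correspondent is forall x forall y forall z (Rxy & Ryz -> Rxz).
G1: fails — Rw1w0 and Rw0w1 but not Rw1w1.
G2: fails — Rus and Rst but not Rut.
G3: satisfies the condition.
G4: satisfies the condition.
G5: satisfies the condition.

G3, G4, G5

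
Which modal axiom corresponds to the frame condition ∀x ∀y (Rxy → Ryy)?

□(□s → s)

A defining formula is □(□s → s) (the T□ axiom).
Suppose □(□s→s) is valid. Take Rxy and set V(s)={w : Ryw}. Then at y, □s holds; since □(□s→s) at x, □s→s at y, so s at y, i.e. Ryy.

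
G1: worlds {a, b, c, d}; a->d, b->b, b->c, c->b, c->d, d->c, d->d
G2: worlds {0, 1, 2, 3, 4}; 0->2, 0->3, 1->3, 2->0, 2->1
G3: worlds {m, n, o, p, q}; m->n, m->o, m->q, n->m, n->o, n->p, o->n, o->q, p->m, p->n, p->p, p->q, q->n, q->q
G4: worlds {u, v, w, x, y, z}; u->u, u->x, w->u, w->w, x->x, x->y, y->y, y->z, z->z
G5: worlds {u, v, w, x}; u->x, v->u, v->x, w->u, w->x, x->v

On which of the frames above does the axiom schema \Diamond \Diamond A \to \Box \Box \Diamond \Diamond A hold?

This is the axiom for a generalized confluence (Geach) condition; its first-order frame correspondent is \forall x \forall y \forall z ((x R^2 y \wedge x R^2 z) \to \exists w (y = w \wedge z R^2 w)).
G1: satisfies the condition.
G2: fails — 0R²0, 0R²1 but no w with 0=w and 1R²w.
G3: satisfies the condition.
G4: fails — uR²u, uR²x but no t with u=t and xR²t.
G5: fails — vR²v, vR²x but no t with v=t and xR²t.
Valid on: G1, G3.

G1, G3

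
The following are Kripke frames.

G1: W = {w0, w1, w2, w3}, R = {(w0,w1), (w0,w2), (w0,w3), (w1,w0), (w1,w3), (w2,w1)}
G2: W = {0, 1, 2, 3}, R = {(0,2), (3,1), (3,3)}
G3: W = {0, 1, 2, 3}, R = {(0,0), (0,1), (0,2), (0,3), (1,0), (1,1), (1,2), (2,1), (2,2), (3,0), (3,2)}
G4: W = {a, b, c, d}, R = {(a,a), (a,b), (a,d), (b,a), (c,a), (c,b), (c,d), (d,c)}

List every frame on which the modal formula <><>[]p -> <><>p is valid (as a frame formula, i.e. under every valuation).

This is the axiom for a generalized confluence (Geach) condition; its first-order frame correspondent is forall x forall y (x R^2 y -> exists w (yRw & x R^2 w)).
G1: fails — w0R²w3 but no w with w3Rw and w0R²w.
G2: fails — 3R²1 but no w with 1Rw and 3R²w.
G3: condition met.
G4: fails — bR²d but no w with dRw and bR²w.

G3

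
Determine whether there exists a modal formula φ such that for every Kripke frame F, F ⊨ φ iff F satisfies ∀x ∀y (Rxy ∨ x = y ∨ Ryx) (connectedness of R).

Any modally definable frame class is closed under disjoint unions.
Take 3 disjoint single-world reflexive frames: each is trivially connected, but their disjoint union has 3 worlds with no edge between distinct components, so it is not connected.
Hence connectedness of R is not modally definable.

No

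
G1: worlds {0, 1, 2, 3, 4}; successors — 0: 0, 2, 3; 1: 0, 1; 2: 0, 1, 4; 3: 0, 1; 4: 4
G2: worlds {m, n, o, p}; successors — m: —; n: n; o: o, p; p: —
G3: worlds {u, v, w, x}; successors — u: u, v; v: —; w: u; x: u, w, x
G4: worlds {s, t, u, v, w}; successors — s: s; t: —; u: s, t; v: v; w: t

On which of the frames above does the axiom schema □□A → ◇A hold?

The schema corresponds to a generalized confluence (Geach) condition: ∀x ∃w (xR²w ∧ xRw).
G1: satisfies the condition.
G2: fails — at m but no w with mR²w and mRw.
G3: fails — at v but no t with vR²t and vRt.
G4: fails — at t but no w* with tR²w* and tRw*.
Valid on: G1.

G1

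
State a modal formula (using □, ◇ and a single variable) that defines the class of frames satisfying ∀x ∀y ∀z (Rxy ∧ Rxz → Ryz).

This is the Euclidean property; the standard corresponding axiom is 5: ◇ψ → □◇ψ.
Suppose ◇ψ→□◇ψ is valid. Take Rxy, Rxz and set V(ψ)={y}. Then ◇ψ at x, so □◇ψ at x, so ◇ψ at z, so some w with Rzw has ψ; w=y, i.e. Rzy. By symmetry of the argument, Ryz.

◇ψ → □◇ψ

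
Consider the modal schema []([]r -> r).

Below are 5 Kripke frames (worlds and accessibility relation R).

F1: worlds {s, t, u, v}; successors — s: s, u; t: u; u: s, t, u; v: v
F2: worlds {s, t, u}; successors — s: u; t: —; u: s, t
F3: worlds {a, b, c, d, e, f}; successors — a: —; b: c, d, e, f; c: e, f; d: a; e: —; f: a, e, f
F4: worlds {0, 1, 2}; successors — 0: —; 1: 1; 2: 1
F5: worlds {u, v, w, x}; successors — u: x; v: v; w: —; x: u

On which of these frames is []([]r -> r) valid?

Frame correspondent (Sahlqvist): forall x forall y (Rxy -> Ryy) — i.e. shift-reflexivity.
F1: fails — Rut but not Rtt.
F2: fails — Rsu but not Ruu.
F3: fails — Rbc but not Rcc.
F4: satisfies the condition.
F5: fails — Rxu but not Ruu.

F4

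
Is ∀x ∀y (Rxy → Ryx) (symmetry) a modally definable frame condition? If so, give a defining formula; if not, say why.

The condition is symmetry. A defining modal formula is p → □◇p.

Yes — defined by p → □◇p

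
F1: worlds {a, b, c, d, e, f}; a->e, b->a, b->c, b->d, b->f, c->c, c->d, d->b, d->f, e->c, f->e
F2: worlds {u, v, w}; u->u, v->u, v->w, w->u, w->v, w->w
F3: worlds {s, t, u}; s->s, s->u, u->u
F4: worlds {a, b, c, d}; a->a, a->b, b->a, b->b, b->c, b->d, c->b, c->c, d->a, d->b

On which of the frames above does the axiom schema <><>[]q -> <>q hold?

F2, F3, F4

Frame correspondent (Sahlqvist): forall x forall y (x R^2 y -> exists w (yRw & xRw)) — i.e. a generalized confluence (Geach) condition.
F1: fails — aR²c but no w with cRw and aRw.
F2: holds.
F3: holds.
F4: holds.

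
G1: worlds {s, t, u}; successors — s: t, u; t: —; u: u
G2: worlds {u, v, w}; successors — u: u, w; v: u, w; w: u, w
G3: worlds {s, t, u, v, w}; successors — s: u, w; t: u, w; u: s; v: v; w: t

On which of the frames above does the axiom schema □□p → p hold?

This is the axiom for a generalized confluence (Geach) condition; its first-order frame correspondent is ∀x ∃w (xR²w ∧ x = w).
G1: fails — at s but no w with sR²w and s=w.
G2: fails — at v but no t with vR²t and v=t.
G3: ✓.
Valid on: G3.

G3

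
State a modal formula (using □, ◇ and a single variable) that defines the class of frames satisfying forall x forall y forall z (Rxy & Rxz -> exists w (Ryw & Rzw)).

◇□r → □◇r

The condition is convergence. The .2 schema ◇□r → □◇r defines it.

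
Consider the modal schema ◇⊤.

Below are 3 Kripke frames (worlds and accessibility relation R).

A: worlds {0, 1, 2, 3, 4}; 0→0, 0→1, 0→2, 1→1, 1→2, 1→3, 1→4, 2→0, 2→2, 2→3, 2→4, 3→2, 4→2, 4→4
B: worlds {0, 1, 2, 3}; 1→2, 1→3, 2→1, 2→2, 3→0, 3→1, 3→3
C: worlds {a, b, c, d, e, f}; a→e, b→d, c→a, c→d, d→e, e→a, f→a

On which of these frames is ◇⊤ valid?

This is the axiom for seriality; its first-order frame correspondent is ∀x ∃y Rxy.
A: condition met.
B: fails — world 0 has no successor.
C: condition met.

A, C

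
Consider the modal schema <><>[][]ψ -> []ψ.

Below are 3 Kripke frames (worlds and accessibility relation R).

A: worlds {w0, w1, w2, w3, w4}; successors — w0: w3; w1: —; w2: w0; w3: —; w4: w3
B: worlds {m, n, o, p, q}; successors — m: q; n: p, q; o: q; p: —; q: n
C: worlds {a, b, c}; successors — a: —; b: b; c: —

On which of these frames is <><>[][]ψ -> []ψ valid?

C

The schema corresponds to a generalized confluence (Geach) condition: forall x forall y forall z ((x R^2 y & xRz) -> exists w (y R^2 w & z = w)).
A: fails — w2R²w3, w2Rw0 but no w with w3R²w and w0=w.
B: fails — mR²n, mRq but no w with nR²w and q=w.
C: condition met.
Valid on: C.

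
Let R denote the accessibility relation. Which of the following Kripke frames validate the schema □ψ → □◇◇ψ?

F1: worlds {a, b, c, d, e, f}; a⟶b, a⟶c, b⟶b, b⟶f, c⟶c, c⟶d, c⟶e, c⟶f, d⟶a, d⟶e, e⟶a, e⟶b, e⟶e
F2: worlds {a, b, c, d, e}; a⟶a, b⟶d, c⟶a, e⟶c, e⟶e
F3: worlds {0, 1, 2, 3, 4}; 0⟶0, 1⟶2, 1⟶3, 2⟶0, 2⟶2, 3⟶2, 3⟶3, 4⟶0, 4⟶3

F3

The schema corresponds to a generalized confluence (Geach) condition: ∀x ∀z (xRz → ∃w (xRw ∧ zR²w)).
F1: fails — bRf but no w with bRw and fR²w.
F2: fails — bRd but no w with bRw and dR²w.
F3: satisfies the condition.
Valid on: F3.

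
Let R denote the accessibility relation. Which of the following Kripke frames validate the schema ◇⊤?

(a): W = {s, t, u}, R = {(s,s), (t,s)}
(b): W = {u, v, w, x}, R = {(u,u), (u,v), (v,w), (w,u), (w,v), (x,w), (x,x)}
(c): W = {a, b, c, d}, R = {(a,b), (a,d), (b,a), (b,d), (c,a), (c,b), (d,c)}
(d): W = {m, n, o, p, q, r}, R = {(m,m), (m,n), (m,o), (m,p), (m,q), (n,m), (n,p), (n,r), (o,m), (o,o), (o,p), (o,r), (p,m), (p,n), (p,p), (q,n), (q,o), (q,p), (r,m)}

Frame correspondent (Sahlqvist): ∀x ∃y Rxy — i.e. seriality.
(a): fails — world u has no successor.
(b): satisfies the condition.
(c): satisfies the condition.
(d): satisfies the condition.

(b), (c), (d)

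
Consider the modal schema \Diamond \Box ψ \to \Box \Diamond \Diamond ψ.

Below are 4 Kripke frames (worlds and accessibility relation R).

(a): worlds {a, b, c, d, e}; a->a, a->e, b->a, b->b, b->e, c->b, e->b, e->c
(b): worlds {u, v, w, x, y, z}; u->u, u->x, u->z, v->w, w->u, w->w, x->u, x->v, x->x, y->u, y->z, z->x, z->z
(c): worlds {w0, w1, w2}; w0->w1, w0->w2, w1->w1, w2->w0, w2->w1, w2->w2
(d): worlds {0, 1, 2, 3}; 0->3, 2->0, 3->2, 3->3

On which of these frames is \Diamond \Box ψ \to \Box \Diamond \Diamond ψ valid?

The schema corresponds to a generalized confluence (Geach) condition: \forall x \forall y \forall z ((xRy \wedge xRz) \to \exists w (yRw \wedge z R^2 w)).
(a): satisfies the condition.
(b): fails — xRv, xRu but no t with vRt and uR²t.
(c): satisfies the condition.
(d): fails — 3R2, 3R2 but no w with 2Rw and 2R²w.

(a), (c)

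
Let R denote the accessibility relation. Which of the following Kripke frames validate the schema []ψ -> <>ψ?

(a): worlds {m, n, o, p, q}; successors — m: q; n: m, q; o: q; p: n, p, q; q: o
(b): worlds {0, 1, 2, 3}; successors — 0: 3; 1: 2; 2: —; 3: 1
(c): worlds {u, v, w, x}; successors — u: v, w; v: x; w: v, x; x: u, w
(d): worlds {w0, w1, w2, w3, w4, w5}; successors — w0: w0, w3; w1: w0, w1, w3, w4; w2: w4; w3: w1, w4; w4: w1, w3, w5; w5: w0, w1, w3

This is the axiom for seriality; its first-order frame correspondent is forall x exists y Rxy.
(a): ✓.
(b): fails — world 2 has no successor.
(c): ✓.
(d): ✓.

(a), (c), (d)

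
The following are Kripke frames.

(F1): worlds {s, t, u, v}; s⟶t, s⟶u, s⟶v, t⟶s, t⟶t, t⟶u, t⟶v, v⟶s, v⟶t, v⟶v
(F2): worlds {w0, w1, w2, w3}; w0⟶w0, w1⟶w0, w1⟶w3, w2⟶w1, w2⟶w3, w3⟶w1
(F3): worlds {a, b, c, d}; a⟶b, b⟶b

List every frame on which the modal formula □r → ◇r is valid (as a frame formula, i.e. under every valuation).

Frame correspondent (Sahlqvist): ∀x ∃y Rxy — i.e. seriality.
(F1): fails — world u has no successor.
(F2): condition met.
(F3): fails — world c has no successor.
Valid on: (F2).

(F2)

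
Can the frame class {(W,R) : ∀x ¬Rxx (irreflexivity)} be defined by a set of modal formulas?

If a class were modally definable it would be closed under surjective bounded morphisms (Goldblatt–Thomason).
The 2-cycle (worlds w0,w1 with w0→w1→w0) is irreflexive, and the map sending every world to a single reflexive point • is a surjective bounded morphism (forth: every edge maps to (•,•); back: every world has a successor). So any modal formula valid on the 2-cycle is also valid on the reflexive point, which is not irreflexive.
So no modal formula (or set of formulas) defines exactly the irreflexive frames.

No — not modally definable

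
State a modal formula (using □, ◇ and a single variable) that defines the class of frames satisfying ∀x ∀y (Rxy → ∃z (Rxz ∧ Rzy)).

□□r → □r

A defining formula is □□r → □r (the C4 axiom).
Suppose □□r→□r is valid. Take Rxy and set V(r)={w : xR²w}. Then □□r at x, so □r at x, so r at y, i.e. ∃z(Rxz∧Rzy).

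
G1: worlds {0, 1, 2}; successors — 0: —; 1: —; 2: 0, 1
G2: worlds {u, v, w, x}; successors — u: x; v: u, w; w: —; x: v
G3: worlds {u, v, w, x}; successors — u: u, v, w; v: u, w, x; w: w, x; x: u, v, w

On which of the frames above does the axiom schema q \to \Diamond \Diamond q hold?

G3

Frame correspondent (Sahlqvist): \forall x \exists w (x = w \wedge x R^2 w) — i.e. a generalized confluence (Geach) condition.
G1: fails — at 0 but no w with 0=w and 0R²w.
G2: fails — at u but no t with u=t and uR²t.
G3: holds.
Valid on: G3.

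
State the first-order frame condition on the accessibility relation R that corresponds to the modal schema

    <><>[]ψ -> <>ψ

forall x forall y (x R^2 y -> exists w (yRw & xRw))

This is a Sahlqvist (Geach-type) schema ◇^2□^1ψ → □^0◇^1ψ.
First-order correspondent: forall x forall y (x R^2 y -> exists w (yRw & xRw)).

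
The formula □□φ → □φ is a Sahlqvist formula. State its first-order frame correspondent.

Density

Suppose □□φ→□φ is valid. Take Rxy and set V(φ)={w : xR²w}. Then □□φ at x, so □φ at x, so φ at y, i.e. ∃z(Rxz∧Rzy).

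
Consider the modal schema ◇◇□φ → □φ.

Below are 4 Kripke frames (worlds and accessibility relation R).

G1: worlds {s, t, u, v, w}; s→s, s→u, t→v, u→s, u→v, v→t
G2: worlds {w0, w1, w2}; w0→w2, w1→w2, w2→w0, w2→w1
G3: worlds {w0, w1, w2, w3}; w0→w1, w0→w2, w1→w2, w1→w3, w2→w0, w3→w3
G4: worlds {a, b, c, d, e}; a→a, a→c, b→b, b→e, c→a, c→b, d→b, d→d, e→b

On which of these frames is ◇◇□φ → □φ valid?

G2

Frame correspondent (Sahlqvist): ∀x ∀y ∀z ((xR²y ∧ xRz) → ∃w (yRw ∧ z = w)) — i.e. a generalized confluence (Geach) condition.
G1: fails — sR²u, sRu but no w* with uRw* and u=w*.
G2: ✓.
G3: fails — w0R²w2, w0Rw1 but no w with w2Rw and w1=w.
G4: fails — aR²b, aRa but no w with bRw and a=w.
Valid on: G2.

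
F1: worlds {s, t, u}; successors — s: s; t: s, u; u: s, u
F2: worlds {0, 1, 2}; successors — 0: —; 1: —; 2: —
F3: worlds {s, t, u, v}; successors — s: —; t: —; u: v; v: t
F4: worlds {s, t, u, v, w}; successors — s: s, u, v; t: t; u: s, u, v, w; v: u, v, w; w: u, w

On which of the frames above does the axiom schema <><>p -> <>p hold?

The schema corresponds to transitivity: forall x forall y forall z (Rxy & Ryz -> Rxz).
F1: holds.
F2: holds.
F3: fails — Ruv and Rvt but not Rut.
F4: fails — Rwu and Ruv but not Rwv.

F1, F2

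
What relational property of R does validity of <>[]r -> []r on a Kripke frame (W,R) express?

This schema is equivalent to the 5 axiom ◇r → □◇r.
It corresponds to the Euclidean property: forall x forall y forall z (Rxy & Rxz -> Ryz).

The Euclidean property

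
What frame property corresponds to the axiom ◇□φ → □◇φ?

convergence

This schema is the .2 axiom.
It corresponds to convergence: ∀x ∀y ∀z (Rxy ∧ Rxz → ∃w (Ryw ∧ Rzw)).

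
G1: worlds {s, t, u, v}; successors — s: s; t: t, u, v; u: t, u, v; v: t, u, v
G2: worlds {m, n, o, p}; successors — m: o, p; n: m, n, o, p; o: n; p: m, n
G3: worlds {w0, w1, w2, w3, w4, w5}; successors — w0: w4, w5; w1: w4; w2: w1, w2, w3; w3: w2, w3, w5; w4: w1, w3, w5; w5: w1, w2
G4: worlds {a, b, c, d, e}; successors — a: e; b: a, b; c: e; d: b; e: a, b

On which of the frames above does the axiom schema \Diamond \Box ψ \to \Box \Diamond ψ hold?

Frame correspondent (Sahlqvist): \forall x \forall y \forall z (Rxy \wedge Rxz \to \exists w (Ryw \wedge Rzw)) — i.e. convergence.
G1: ✓.
G2: fails — Rno and Rnm but o and m have no common successor.
G3: fails — Rw2w1 and Rw2w2 but w1 and w2 have no common successor.
G4: fails — Rbb and Rba but b and a have no common successor.
Valid on: G1.

G1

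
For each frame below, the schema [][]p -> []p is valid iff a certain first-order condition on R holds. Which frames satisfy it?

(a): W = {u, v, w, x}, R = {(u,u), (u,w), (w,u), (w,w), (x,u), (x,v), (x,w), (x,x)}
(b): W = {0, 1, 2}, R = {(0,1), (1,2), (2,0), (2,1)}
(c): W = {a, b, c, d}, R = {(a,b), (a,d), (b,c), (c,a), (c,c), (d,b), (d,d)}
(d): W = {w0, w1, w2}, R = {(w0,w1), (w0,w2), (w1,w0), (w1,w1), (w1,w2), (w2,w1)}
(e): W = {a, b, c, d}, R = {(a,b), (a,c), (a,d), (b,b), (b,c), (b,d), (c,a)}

The schema corresponds to density: forall x forall y (Rxy -> exists z (Rxz & Rzy)).
(a): holds.
(b): fails — R12 but no z with R1z and Rz2.
(c): holds.
(d): holds.
(e): fails — Rca but no z with Rcz and Rza.

(a), (c), (d)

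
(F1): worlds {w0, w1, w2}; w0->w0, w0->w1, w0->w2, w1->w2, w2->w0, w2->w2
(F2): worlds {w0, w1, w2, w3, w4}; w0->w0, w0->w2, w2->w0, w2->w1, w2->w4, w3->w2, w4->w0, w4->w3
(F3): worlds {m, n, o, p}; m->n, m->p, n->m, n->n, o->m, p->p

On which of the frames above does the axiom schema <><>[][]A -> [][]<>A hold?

The schema corresponds to a generalized confluence (Geach) condition: forall x forall y forall z ((x R^2 y & x R^2 z) -> exists w (y R^2 w & zRw)).
(F1): holds.
(F2): fails — w0R²w0, w0R²w1 but no w with w0R²w and w1Rw.
(F3): fails — mR²p, mR²n but no w with pR²w and nRw.

(F1)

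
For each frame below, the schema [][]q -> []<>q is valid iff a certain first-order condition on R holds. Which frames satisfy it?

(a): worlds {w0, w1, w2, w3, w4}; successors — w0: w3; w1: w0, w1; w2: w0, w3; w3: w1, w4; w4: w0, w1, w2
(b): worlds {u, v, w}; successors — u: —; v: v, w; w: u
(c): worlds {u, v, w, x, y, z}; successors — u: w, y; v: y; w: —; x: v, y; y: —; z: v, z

(a)

The schema corresponds to a generalized confluence (Geach) condition: forall x forall z (xRz -> exists w (x R^2 w & zRw)).
(a): satisfies the condition.
(b): fails — wRu but no t with wR²t and uRt.
(c): fails — uRw but no t with uR²t and wRt.
Valid on: (a).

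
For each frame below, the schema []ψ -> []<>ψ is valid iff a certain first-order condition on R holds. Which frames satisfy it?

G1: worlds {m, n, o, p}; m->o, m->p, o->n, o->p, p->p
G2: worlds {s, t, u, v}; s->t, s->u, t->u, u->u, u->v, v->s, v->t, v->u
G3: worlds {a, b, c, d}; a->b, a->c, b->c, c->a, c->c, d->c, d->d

The schema corresponds to a generalized confluence (Geach) condition: forall x forall z (xRz -> exists w (xRw & zRw)).
G1: fails — oRn but no w with oRw and nRw.
G2: ✓.
G3: ✓.

G2, G3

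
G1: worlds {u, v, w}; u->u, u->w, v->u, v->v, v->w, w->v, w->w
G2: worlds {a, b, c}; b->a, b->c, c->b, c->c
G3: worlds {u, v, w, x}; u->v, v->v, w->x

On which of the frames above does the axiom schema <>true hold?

G1

This is the axiom for seriality; its first-order frame correspondent is forall x exists y Rxy.
G1: condition met.
G2: fails — world a has no successor.
G3: fails — world x has no successor.
Valid on: G1.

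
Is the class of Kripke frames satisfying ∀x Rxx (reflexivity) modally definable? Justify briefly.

This is a Sahlqvist condition; the T axiom □p → p defines it.
Suppose □p→p is valid. At any x set V(p)={w : Rxw}. Then □p holds at x, so p holds at x, i.e. Rxx.

Yes — defined by □p → p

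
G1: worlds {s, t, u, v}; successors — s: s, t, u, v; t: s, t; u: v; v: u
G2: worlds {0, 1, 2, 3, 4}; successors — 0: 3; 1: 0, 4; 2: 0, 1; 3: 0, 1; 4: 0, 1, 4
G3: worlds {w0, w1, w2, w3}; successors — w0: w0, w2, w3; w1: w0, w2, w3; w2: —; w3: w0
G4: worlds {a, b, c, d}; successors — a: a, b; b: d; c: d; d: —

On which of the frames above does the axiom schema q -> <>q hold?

This is the axiom for reflexivity; its first-order frame correspondent is forall x Rxx.
G1: fails — world u does not see itself.
G2: fails — world 0 does not see itself.
G3: fails — world w1 does not see itself.
G4: fails — world b does not see itself.

none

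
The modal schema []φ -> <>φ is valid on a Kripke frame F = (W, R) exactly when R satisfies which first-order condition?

Suppose □φ→◇φ is valid. At any x set V(φ)=W. Then □φ at x, so ◇φ at x, so x has a successor.

Seriality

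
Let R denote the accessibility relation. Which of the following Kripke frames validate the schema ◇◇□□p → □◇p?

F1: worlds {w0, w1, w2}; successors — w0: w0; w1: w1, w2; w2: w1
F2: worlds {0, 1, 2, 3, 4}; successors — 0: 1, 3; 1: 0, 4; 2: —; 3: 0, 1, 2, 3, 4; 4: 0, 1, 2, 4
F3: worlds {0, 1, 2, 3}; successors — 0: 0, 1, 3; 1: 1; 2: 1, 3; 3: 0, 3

F1

The schema corresponds to a generalized confluence (Geach) condition: ∀x ∀y ∀z ((xR²y ∧ xRz) → ∃w (yR²w ∧ zRw)).
F1: condition met.
F2: fails — 0R²2, 0R1 but no w with 2R²w and 1Rw.
F3: fails — 0R²1, 0R3 but no w with 1R²w and 3Rw.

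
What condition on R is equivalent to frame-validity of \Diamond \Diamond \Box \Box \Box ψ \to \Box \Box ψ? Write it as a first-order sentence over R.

\forall x \forall y \forall z ((x R^2 y \wedge x R^2 z) \to \exists w (y R^3 w \wedge z = w))

This is a Sahlqvist (Geach-type) schema ◇^2□^3ψ → □^2◇^0ψ.
Minimal-valuation argument: fix x; take any y with xR^2y and any z with xR^2z. Set V(ψ) to the set of worlds R-reachable from y in exactly 3 steps. Then □^3ψ holds at y, so the antecedent holds at x; validity forces ◇^0ψ at z, giving a w with zR^0w and yR^3w.
First-order correspondent: \forall x \forall y \forall z ((x R^2 y \wedge x R^2 z) \to \exists w (y R^3 w \wedge z = w)).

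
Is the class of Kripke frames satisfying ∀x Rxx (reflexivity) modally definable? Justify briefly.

Yes: it is reflexivity, defined by the T schema □p → p.
Suppose □p→p is valid. At any x set V(p)={w : Rxw}. Then □p holds at x, so p holds at x, i.e. Rxx.

Yes, by □p → p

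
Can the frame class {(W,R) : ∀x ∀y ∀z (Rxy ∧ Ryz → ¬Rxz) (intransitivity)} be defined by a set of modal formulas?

Any modally definable frame class is closed under surjective bounded morphisms.
The 7-cycle (worlds 0,1,2,3,4,5,6 with 0→1→2→3→4→5→6→0) is intransitive. Mapping every world to a single reflexive point • is a surjective bounded morphism; the reflexive point is not intransitive (R••∧R•• but R••).
So no modal formula (or set of formulas) defines exactly the intransitive frames.

No — not modally definable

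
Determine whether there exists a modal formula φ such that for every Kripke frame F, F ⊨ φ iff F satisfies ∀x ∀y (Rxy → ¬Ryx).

No

Any modally definable frame class is closed under surjective bounded morphisms.
The 4-cycle (worlds w0,w1,w2,w3 with w0→w1→w2→w3→w0) is asymmetric. Mapping every world to a single reflexive point • is a surjective bounded morphism, and the reflexive point is not asymmetric (R•• but asymmetry requires ¬R••).
So no modal formula (or set of formulas) defines exactly the asymmetric frames.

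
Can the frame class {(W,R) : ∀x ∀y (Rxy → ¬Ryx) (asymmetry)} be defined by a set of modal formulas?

No

Modal frame validity is preserved under surjective bounded morphisms.
The 5-cycle (worlds w0,w1,w2,w3,w4 with w0→w1→w2→w3→w4→w0) is asymmetric. Mapping every world to a single reflexive point • is a surjective bounded morphism, and the reflexive point is not asymmetric (R•• but asymmetry requires ¬R••).
So no modal formula (or set of formulas) defines exactly the asymmetric frames.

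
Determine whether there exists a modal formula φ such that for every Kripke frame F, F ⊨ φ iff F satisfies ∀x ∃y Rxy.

Yes, by □r → ◇r

This is a Sahlqvist condition; the D axiom □r → ◇r defines it.
Suppose □r→◇r is valid. At any x set V(r)=W. Then □r at x, so ◇r at x, so x has a successor.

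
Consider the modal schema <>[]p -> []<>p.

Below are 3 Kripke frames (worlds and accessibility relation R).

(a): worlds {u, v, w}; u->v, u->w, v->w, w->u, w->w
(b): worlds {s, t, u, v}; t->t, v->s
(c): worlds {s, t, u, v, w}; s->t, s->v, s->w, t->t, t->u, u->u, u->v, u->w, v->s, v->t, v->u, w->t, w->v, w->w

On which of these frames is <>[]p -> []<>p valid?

This is the axiom for convergence; its first-order frame correspondent is forall x forall y forall z (Rxy & Rxz -> exists w (Ryw & Rzw)).
(a): ✓.
(b): fails — Rvs and Rvs but s and s have no common successor.
(c): ✓.

(a), (c)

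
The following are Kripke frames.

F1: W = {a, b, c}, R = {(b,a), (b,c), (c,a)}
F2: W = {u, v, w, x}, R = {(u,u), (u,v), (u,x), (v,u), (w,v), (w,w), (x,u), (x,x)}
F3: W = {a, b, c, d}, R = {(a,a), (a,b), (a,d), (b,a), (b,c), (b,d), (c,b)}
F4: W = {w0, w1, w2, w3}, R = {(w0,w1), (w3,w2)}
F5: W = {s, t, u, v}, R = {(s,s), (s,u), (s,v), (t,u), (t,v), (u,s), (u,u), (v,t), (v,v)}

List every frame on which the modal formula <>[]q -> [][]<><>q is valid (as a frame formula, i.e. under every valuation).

F2, F4, F5

Frame correspondent (Sahlqvist): forall x forall y forall z ((xRy & x R^2 z) -> exists w (yRw & z R^2 w)) — i.e. a generalized confluence (Geach) condition.
F1: fails — bRa, bR²a but no w with aRw and aR²w.
F2: condition met.
F3: fails — aRa, aR²d but no w with aRw and dR²w.
F4: condition met.
F5: condition met.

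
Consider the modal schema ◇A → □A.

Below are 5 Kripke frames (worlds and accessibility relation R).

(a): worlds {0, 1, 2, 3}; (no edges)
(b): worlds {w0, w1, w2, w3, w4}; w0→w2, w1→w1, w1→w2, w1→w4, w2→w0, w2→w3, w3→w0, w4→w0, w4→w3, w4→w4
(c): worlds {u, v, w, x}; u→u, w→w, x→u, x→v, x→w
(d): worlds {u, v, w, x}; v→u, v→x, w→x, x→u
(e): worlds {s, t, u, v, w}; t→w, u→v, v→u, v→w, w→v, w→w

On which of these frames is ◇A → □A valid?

This is the axiom for partial functionality; its first-order frame correspondent is ∀x ∀y ∀z (Rxy ∧ Rxz → y = z).
(a): satisfies the condition.
(b): fails — w1 sees both w1 and w2.
(c): fails — x sees both u and v.
(d): fails — v sees both u and x.
(e): fails — v sees both u and w.
Valid on: (a).

(a)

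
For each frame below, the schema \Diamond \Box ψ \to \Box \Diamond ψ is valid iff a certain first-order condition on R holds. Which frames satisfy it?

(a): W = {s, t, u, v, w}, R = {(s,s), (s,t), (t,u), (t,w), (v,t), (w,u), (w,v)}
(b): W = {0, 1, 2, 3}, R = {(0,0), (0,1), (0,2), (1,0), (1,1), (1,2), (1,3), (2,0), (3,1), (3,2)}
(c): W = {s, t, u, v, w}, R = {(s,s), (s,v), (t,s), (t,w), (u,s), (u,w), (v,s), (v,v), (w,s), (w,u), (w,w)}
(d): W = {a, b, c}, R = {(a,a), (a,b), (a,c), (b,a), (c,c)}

This is the axiom for convergence; its first-order frame correspondent is \forall x \forall y \forall z (Rxy \wedge Rxz \to \exists w (Ryw \wedge Rzw)).
(a): fails — Rss and Rst but s and t have no common successor.
(b): fails — R12 and R13 but 2 and 3 have no common successor.
(c): condition met.
(d): fails — Rab and Rac but b and c have no common successor.
Valid on: (c).

(c)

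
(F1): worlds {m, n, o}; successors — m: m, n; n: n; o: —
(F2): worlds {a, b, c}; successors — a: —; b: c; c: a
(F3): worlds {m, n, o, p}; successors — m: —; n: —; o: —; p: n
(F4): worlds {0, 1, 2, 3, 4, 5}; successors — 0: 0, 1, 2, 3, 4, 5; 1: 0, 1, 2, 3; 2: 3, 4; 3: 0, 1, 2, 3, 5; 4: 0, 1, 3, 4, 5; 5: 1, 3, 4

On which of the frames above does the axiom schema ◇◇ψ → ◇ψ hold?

(F1), (F3)

Frame correspondent (Sahlqvist): ∀x ∀y (xR²y → ∃w (y = w ∧ xRw)) — i.e. a generalized confluence (Geach) condition.
(F1): holds.
(F2): fails — bR²a but no w with a=w and bRw.
(F3): holds.
(F4): fails — 1R²4 but no w with 4=w and 1Rw.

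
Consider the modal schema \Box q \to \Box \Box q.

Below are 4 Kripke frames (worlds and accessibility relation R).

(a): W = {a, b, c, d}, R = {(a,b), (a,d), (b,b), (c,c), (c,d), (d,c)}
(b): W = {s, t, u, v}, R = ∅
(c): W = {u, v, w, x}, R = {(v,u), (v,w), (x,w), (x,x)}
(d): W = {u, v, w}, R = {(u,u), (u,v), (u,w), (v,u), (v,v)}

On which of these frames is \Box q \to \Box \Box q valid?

(b), (c)

Frame correspondent (Sahlqvist): \forall x \forall y \forall z (Rxy \wedge Ryz \to Rxz) — i.e. transitivity.
(a): fails — Rdc and Rcd but not Rdd.
(b): ✓.
(c): ✓.
(d): fails — Rvu and Ruw but not Rvw.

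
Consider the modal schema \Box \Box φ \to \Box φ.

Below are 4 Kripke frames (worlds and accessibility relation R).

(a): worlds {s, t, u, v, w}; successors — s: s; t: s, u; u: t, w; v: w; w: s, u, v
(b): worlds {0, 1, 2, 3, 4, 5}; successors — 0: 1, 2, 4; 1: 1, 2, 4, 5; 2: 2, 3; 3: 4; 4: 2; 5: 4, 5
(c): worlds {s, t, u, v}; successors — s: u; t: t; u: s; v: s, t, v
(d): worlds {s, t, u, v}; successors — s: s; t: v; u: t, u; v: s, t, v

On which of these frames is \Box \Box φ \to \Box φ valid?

This is the axiom for density; its first-order frame correspondent is \forall x \forall y (Rxy \to \exists z (Rxz \wedge Rzy)).
(a): fails — Ruw but no z with Ruz and Rzw.
(b): fails — R34 but no z with R3z and Rz4.
(c): fails — Rus but no z with Ruz and Rzs.
(d): holds.

(d)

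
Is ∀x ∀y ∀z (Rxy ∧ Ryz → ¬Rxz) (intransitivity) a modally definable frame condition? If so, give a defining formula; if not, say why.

Any modally definable frame class is closed under surjective bounded morphisms.
The 3-cycle (worlds s,t,u with s→t→u→s) is intransitive. Mapping every world to a single reflexive point • is a surjective bounded morphism; the reflexive point is not intransitive (R••∧R•• but R••).
So no modal formula (or set of formulas) defines exactly the intransitive frames.

Not definable by any modal formula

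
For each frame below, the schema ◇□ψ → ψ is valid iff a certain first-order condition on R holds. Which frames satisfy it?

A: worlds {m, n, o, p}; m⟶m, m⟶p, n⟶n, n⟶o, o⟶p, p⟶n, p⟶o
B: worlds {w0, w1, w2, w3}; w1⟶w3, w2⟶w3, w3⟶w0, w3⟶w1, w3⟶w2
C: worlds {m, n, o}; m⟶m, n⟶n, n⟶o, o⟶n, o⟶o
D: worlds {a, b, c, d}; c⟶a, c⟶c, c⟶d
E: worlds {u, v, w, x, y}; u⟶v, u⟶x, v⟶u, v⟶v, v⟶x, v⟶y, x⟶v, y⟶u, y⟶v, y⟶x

Frame correspondent (Sahlqvist): ∀x ∀y (Rxy → Ryx) — i.e. symmetry.
A: fails — Rpn but not Rnp.
B: fails — Rw3w0 but not Rw0w3.
C: holds.
D: fails — Rca but not Rac.
E: fails — Ryx but not Rxy.
Valid on: C.

C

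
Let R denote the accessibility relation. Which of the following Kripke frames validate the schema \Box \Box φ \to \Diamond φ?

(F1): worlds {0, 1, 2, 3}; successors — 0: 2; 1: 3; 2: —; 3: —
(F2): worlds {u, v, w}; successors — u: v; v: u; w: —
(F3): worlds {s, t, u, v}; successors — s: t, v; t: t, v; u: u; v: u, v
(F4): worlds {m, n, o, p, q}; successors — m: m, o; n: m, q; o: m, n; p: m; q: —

(F3)

The schema corresponds to a generalized confluence (Geach) condition: \forall x \exists w (x R^2 w \wedge xRw).
(F1): fails — at 0 but no w with 0R²w and 0Rw.
(F2): fails — at u but no t with uR²t and uRt.
(F3): holds.
(F4): fails — at q but no w with qR²w and qRw.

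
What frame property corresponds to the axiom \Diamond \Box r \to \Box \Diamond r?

Suppose ◇□r→□◇r is valid. Take Rxy, Rxz and set V(r)={w : Ryw}. Then □r at y so ◇□r at x, so □◇r at x, so ◇r at z, giving w with Rzw and Ryw.

convergence: \forall x \forall y \forall z (Rxy \wedge Rxz \to \exists w (Ryw \wedge Rzw))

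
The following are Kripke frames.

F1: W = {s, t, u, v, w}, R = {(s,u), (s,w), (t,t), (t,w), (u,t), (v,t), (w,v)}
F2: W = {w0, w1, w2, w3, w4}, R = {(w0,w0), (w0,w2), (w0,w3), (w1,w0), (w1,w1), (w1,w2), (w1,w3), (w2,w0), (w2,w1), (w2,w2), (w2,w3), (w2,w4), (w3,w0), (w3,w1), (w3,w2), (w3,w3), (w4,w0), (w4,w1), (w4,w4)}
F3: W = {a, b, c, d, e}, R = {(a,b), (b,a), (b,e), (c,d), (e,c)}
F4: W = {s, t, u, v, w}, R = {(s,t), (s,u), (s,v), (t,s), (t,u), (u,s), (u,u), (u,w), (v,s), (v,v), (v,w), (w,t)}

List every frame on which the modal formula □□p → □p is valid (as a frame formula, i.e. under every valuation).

F2

The schema corresponds to density: ∀x ∀y (Rxy → ∃z (Rxz ∧ Rzy)).
F1: fails — Rsw but no z with Rsz and Rzw.
F2: condition met.
F3: fails — Rcd but no z with Rcz and Rzd.
F4: fails — Rwt but no z with Rwz and Rzt.
Valid on: F2.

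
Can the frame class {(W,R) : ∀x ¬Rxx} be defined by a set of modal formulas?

Not definable by any modal formula

Modal frame validity is preserved under surjective bounded morphisms.
The 2-cycle (worlds w0,w1 with w0→w1→w0) is irreflexive, and the map sending every world to a single reflexive point • is a surjective bounded morphism (forth: every edge maps to (•,•); back: every world has a successor). So any modal formula valid on the 2-cycle is also valid on the reflexive point, which is not irreflexive.
So no modal formula (or set of formulas) defines exactly the irreflexive frames.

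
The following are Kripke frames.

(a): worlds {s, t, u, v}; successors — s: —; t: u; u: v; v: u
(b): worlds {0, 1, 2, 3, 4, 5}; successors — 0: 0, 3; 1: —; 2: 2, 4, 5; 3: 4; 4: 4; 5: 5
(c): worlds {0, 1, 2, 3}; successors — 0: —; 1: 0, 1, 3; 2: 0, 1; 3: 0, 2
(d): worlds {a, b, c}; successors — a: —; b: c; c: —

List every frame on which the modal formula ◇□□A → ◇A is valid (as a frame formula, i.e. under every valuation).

(a)

The schema corresponds to a generalized confluence (Geach) condition: ∀x ∀y (xRy → ∃w (yR²w ∧ xRw)).
(a): holds.
(b): fails — 0R3 but no w with 3R²w and 0Rw.
(c): fails — 1R0 but no w with 0R²w and 1Rw.
(d): fails — bRc but no w with cR²w and bRw.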